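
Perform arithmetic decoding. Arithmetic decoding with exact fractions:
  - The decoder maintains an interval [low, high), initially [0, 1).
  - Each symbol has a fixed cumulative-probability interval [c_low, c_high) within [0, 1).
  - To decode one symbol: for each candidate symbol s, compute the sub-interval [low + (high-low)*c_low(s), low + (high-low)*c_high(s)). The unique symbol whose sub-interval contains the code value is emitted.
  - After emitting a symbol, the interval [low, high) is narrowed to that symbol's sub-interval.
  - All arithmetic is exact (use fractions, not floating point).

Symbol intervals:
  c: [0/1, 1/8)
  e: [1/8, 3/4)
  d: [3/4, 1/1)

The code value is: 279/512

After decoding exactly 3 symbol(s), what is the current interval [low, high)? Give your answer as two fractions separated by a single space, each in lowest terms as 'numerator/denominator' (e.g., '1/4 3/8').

Step 1: interval [0/1, 1/1), width = 1/1 - 0/1 = 1/1
  'c': [0/1 + 1/1*0/1, 0/1 + 1/1*1/8) = [0/1, 1/8)
  'e': [0/1 + 1/1*1/8, 0/1 + 1/1*3/4) = [1/8, 3/4) <- contains code 279/512
  'd': [0/1 + 1/1*3/4, 0/1 + 1/1*1/1) = [3/4, 1/1)
  emit 'e', narrow to [1/8, 3/4)
Step 2: interval [1/8, 3/4), width = 3/4 - 1/8 = 5/8
  'c': [1/8 + 5/8*0/1, 1/8 + 5/8*1/8) = [1/8, 13/64)
  'e': [1/8 + 5/8*1/8, 1/8 + 5/8*3/4) = [13/64, 19/32) <- contains code 279/512
  'd': [1/8 + 5/8*3/4, 1/8 + 5/8*1/1) = [19/32, 3/4)
  emit 'e', narrow to [13/64, 19/32)
Step 3: interval [13/64, 19/32), width = 19/32 - 13/64 = 25/64
  'c': [13/64 + 25/64*0/1, 13/64 + 25/64*1/8) = [13/64, 129/512)
  'e': [13/64 + 25/64*1/8, 13/64 + 25/64*3/4) = [129/512, 127/256)
  'd': [13/64 + 25/64*3/4, 13/64 + 25/64*1/1) = [127/256, 19/32) <- contains code 279/512
  emit 'd', narrow to [127/256, 19/32)

Answer: 127/256 19/32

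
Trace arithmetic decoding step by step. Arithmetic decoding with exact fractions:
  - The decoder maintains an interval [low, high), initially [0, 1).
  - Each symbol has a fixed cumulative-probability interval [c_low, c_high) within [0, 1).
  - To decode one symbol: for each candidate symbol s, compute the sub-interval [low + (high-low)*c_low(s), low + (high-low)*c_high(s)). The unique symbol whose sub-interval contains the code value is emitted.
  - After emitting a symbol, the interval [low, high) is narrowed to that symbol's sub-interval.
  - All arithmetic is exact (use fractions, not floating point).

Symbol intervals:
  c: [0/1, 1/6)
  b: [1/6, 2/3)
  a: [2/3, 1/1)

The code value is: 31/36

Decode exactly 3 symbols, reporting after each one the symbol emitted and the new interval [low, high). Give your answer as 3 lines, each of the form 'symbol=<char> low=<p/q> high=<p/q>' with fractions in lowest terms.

Step 1: interval [0/1, 1/1), width = 1/1 - 0/1 = 1/1
  'c': [0/1 + 1/1*0/1, 0/1 + 1/1*1/6) = [0/1, 1/6)
  'b': [0/1 + 1/1*1/6, 0/1 + 1/1*2/3) = [1/6, 2/3)
  'a': [0/1 + 1/1*2/3, 0/1 + 1/1*1/1) = [2/3, 1/1) <- contains code 31/36
  emit 'a', narrow to [2/3, 1/1)
Step 2: interval [2/3, 1/1), width = 1/1 - 2/3 = 1/3
  'c': [2/3 + 1/3*0/1, 2/3 + 1/3*1/6) = [2/3, 13/18)
  'b': [2/3 + 1/3*1/6, 2/3 + 1/3*2/3) = [13/18, 8/9) <- contains code 31/36
  'a': [2/3 + 1/3*2/3, 2/3 + 1/3*1/1) = [8/9, 1/1)
  emit 'b', narrow to [13/18, 8/9)
Step 3: interval [13/18, 8/9), width = 8/9 - 13/18 = 1/6
  'c': [13/18 + 1/6*0/1, 13/18 + 1/6*1/6) = [13/18, 3/4)
  'b': [13/18 + 1/6*1/6, 13/18 + 1/6*2/3) = [3/4, 5/6)
  'a': [13/18 + 1/6*2/3, 13/18 + 1/6*1/1) = [5/6, 8/9) <- contains code 31/36
  emit 'a', narrow to [5/6, 8/9)

Answer: symbol=a low=2/3 high=1/1
symbol=b low=13/18 high=8/9
symbol=a low=5/6 high=8/9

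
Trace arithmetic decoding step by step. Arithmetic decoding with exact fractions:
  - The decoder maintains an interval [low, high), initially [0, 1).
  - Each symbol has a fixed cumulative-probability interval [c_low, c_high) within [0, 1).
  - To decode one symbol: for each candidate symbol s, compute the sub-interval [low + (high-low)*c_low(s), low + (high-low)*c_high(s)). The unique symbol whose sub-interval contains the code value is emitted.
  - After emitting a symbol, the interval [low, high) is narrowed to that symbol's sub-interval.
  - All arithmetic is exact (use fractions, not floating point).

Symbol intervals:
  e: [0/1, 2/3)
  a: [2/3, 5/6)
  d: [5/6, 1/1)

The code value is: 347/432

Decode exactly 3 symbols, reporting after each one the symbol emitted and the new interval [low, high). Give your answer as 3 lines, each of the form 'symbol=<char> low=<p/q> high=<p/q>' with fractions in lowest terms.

Answer: symbol=a low=2/3 high=5/6
symbol=a low=7/9 high=29/36
symbol=d low=173/216 high=29/36

Derivation:
Step 1: interval [0/1, 1/1), width = 1/1 - 0/1 = 1/1
  'e': [0/1 + 1/1*0/1, 0/1 + 1/1*2/3) = [0/1, 2/3)
  'a': [0/1 + 1/1*2/3, 0/1 + 1/1*5/6) = [2/3, 5/6) <- contains code 347/432
  'd': [0/1 + 1/1*5/6, 0/1 + 1/1*1/1) = [5/6, 1/1)
  emit 'a', narrow to [2/3, 5/6)
Step 2: interval [2/3, 5/6), width = 5/6 - 2/3 = 1/6
  'e': [2/3 + 1/6*0/1, 2/3 + 1/6*2/3) = [2/3, 7/9)
  'a': [2/3 + 1/6*2/3, 2/3 + 1/6*5/6) = [7/9, 29/36) <- contains code 347/432
  'd': [2/3 + 1/6*5/6, 2/3 + 1/6*1/1) = [29/36, 5/6)
  emit 'a', narrow to [7/9, 29/36)
Step 3: interval [7/9, 29/36), width = 29/36 - 7/9 = 1/36
  'e': [7/9 + 1/36*0/1, 7/9 + 1/36*2/3) = [7/9, 43/54)
  'a': [7/9 + 1/36*2/3, 7/9 + 1/36*5/6) = [43/54, 173/216)
  'd': [7/9 + 1/36*5/6, 7/9 + 1/36*1/1) = [173/216, 29/36) <- contains code 347/432
  emit 'd', narrow to [173/216, 29/36)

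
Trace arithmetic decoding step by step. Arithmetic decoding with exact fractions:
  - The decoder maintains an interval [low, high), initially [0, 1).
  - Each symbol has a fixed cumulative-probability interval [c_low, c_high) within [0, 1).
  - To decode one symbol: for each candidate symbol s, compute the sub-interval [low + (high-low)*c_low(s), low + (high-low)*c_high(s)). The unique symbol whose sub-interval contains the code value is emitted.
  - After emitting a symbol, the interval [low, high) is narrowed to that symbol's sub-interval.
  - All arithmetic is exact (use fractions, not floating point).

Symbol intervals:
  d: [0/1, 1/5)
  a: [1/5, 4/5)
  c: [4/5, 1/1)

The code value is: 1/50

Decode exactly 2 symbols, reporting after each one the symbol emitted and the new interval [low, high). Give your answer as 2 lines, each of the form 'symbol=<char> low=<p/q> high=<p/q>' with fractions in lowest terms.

Answer: symbol=d low=0/1 high=1/5
symbol=d low=0/1 high=1/25

Derivation:
Step 1: interval [0/1, 1/1), width = 1/1 - 0/1 = 1/1
  'd': [0/1 + 1/1*0/1, 0/1 + 1/1*1/5) = [0/1, 1/5) <- contains code 1/50
  'a': [0/1 + 1/1*1/5, 0/1 + 1/1*4/5) = [1/5, 4/5)
  'c': [0/1 + 1/1*4/5, 0/1 + 1/1*1/1) = [4/5, 1/1)
  emit 'd', narrow to [0/1, 1/5)
Step 2: interval [0/1, 1/5), width = 1/5 - 0/1 = 1/5
  'd': [0/1 + 1/5*0/1, 0/1 + 1/5*1/5) = [0/1, 1/25) <- contains code 1/50
  'a': [0/1 + 1/5*1/5, 0/1 + 1/5*4/5) = [1/25, 4/25)
  'c': [0/1 + 1/5*4/5, 0/1 + 1/5*1/1) = [4/25, 1/5)
  emit 'd', narrow to [0/1, 1/25)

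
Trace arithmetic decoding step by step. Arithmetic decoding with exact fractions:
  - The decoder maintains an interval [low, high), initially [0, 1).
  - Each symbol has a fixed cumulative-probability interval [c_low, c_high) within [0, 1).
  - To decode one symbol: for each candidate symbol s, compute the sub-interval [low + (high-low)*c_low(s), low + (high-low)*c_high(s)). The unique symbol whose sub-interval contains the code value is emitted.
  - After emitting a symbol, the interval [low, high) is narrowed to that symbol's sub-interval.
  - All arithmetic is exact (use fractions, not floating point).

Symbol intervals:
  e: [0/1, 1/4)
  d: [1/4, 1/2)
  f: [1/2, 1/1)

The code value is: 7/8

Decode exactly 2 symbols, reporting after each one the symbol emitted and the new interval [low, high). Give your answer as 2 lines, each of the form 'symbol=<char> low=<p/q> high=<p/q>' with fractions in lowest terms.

Step 1: interval [0/1, 1/1), width = 1/1 - 0/1 = 1/1
  'e': [0/1 + 1/1*0/1, 0/1 + 1/1*1/4) = [0/1, 1/4)
  'd': [0/1 + 1/1*1/4, 0/1 + 1/1*1/2) = [1/4, 1/2)
  'f': [0/1 + 1/1*1/2, 0/1 + 1/1*1/1) = [1/2, 1/1) <- contains code 7/8
  emit 'f', narrow to [1/2, 1/1)
Step 2: interval [1/2, 1/1), width = 1/1 - 1/2 = 1/2
  'e': [1/2 + 1/2*0/1, 1/2 + 1/2*1/4) = [1/2, 5/8)
  'd': [1/2 + 1/2*1/4, 1/2 + 1/2*1/2) = [5/8, 3/4)
  'f': [1/2 + 1/2*1/2, 1/2 + 1/2*1/1) = [3/4, 1/1) <- contains code 7/8
  emit 'f', narrow to [3/4, 1/1)

Answer: symbol=f low=1/2 high=1/1
symbol=f low=3/4 high=1/1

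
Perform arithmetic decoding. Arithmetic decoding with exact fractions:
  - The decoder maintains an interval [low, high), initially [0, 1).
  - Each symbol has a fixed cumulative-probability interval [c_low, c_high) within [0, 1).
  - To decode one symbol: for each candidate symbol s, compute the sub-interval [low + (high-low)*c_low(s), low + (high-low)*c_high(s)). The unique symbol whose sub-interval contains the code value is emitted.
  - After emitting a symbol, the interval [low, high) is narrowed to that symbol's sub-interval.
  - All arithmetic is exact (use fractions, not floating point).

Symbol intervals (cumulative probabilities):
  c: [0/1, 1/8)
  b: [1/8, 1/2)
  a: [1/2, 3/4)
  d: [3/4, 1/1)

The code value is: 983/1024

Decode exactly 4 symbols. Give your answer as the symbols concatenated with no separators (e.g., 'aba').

Step 1: interval [0/1, 1/1), width = 1/1 - 0/1 = 1/1
  'c': [0/1 + 1/1*0/1, 0/1 + 1/1*1/8) = [0/1, 1/8)
  'b': [0/1 + 1/1*1/8, 0/1 + 1/1*1/2) = [1/8, 1/2)
  'a': [0/1 + 1/1*1/2, 0/1 + 1/1*3/4) = [1/2, 3/4)
  'd': [0/1 + 1/1*3/4, 0/1 + 1/1*1/1) = [3/4, 1/1) <- contains code 983/1024
  emit 'd', narrow to [3/4, 1/1)
Step 2: interval [3/4, 1/1), width = 1/1 - 3/4 = 1/4
  'c': [3/4 + 1/4*0/1, 3/4 + 1/4*1/8) = [3/4, 25/32)
  'b': [3/4 + 1/4*1/8, 3/4 + 1/4*1/2) = [25/32, 7/8)
  'a': [3/4 + 1/4*1/2, 3/4 + 1/4*3/4) = [7/8, 15/16)
  'd': [3/4 + 1/4*3/4, 3/4 + 1/4*1/1) = [15/16, 1/1) <- contains code 983/1024
  emit 'd', narrow to [15/16, 1/1)
Step 3: interval [15/16, 1/1), width = 1/1 - 15/16 = 1/16
  'c': [15/16 + 1/16*0/1, 15/16 + 1/16*1/8) = [15/16, 121/128)
  'b': [15/16 + 1/16*1/8, 15/16 + 1/16*1/2) = [121/128, 31/32) <- contains code 983/1024
  'a': [15/16 + 1/16*1/2, 15/16 + 1/16*3/4) = [31/32, 63/64)
  'd': [15/16 + 1/16*3/4, 15/16 + 1/16*1/1) = [63/64, 1/1)
  emit 'b', narrow to [121/128, 31/32)
Step 4: interval [121/128, 31/32), width = 31/32 - 121/128 = 3/128
  'c': [121/128 + 3/128*0/1, 121/128 + 3/128*1/8) = [121/128, 971/1024)
  'b': [121/128 + 3/128*1/8, 121/128 + 3/128*1/2) = [971/1024, 245/256)
  'a': [121/128 + 3/128*1/2, 121/128 + 3/128*3/4) = [245/256, 493/512) <- contains code 983/1024
  'd': [121/128 + 3/128*3/4, 121/128 + 3/128*1/1) = [493/512, 31/32)
  emit 'a', narrow to [245/256, 493/512)

Answer: ddba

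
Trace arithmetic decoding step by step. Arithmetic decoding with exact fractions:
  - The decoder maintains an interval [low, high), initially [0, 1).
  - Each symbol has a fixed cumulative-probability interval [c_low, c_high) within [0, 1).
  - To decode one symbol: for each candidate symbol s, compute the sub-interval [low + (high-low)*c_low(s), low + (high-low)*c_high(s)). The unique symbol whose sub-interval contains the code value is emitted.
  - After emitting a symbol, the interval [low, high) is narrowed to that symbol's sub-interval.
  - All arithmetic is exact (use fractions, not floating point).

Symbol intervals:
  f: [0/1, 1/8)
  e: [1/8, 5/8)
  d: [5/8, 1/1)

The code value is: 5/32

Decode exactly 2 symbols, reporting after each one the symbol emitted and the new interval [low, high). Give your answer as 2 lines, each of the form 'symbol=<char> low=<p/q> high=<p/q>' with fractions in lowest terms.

Answer: symbol=e low=1/8 high=5/8
symbol=f low=1/8 high=3/16

Derivation:
Step 1: interval [0/1, 1/1), width = 1/1 - 0/1 = 1/1
  'f': [0/1 + 1/1*0/1, 0/1 + 1/1*1/8) = [0/1, 1/8)
  'e': [0/1 + 1/1*1/8, 0/1 + 1/1*5/8) = [1/8, 5/8) <- contains code 5/32
  'd': [0/1 + 1/1*5/8, 0/1 + 1/1*1/1) = [5/8, 1/1)
  emit 'e', narrow to [1/8, 5/8)
Step 2: interval [1/8, 5/8), width = 5/8 - 1/8 = 1/2
  'f': [1/8 + 1/2*0/1, 1/8 + 1/2*1/8) = [1/8, 3/16) <- contains code 5/32
  'e': [1/8 + 1/2*1/8, 1/8 + 1/2*5/8) = [3/16, 7/16)
  'd': [1/8 + 1/2*5/8, 1/8 + 1/2*1/1) = [7/16, 5/8)
  emit 'f', narrow to [1/8, 3/16)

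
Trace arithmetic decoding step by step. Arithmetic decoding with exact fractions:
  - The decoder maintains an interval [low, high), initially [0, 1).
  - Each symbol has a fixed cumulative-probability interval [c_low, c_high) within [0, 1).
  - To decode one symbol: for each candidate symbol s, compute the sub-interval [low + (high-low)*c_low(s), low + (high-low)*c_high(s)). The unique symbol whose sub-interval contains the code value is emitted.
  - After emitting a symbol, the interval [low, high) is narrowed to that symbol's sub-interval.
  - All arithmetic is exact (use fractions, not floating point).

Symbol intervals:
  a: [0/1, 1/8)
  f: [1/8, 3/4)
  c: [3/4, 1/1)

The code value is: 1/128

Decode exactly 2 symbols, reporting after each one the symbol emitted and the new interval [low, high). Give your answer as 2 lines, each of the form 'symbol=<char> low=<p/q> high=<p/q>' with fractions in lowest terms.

Step 1: interval [0/1, 1/1), width = 1/1 - 0/1 = 1/1
  'a': [0/1 + 1/1*0/1, 0/1 + 1/1*1/8) = [0/1, 1/8) <- contains code 1/128
  'f': [0/1 + 1/1*1/8, 0/1 + 1/1*3/4) = [1/8, 3/4)
  'c': [0/1 + 1/1*3/4, 0/1 + 1/1*1/1) = [3/4, 1/1)
  emit 'a', narrow to [0/1, 1/8)
Step 2: interval [0/1, 1/8), width = 1/8 - 0/1 = 1/8
  'a': [0/1 + 1/8*0/1, 0/1 + 1/8*1/8) = [0/1, 1/64) <- contains code 1/128
  'f': [0/1 + 1/8*1/8, 0/1 + 1/8*3/4) = [1/64, 3/32)
  'c': [0/1 + 1/8*3/4, 0/1 + 1/8*1/1) = [3/32, 1/8)
  emit 'a', narrow to [0/1, 1/64)

Answer: symbol=a low=0/1 high=1/8
symbol=a low=0/1 high=1/64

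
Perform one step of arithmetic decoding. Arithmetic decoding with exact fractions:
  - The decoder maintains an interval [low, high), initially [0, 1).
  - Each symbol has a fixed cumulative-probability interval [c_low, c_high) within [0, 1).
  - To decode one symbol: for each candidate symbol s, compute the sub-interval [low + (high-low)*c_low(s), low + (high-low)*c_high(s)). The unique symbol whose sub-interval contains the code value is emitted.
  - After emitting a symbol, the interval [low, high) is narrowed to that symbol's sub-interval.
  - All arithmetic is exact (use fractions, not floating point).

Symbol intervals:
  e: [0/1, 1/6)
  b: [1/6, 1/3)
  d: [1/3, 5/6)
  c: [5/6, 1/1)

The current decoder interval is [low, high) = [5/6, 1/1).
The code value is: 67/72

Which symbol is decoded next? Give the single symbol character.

Answer: d

Derivation:
Interval width = high − low = 1/1 − 5/6 = 1/6
Scaled code = (code − low) / width = (67/72 − 5/6) / 1/6 = 7/12
  e: [0/1, 1/6) 
  b: [1/6, 1/3) 
  d: [1/3, 5/6) ← scaled code falls here ✓
  c: [5/6, 1/1) 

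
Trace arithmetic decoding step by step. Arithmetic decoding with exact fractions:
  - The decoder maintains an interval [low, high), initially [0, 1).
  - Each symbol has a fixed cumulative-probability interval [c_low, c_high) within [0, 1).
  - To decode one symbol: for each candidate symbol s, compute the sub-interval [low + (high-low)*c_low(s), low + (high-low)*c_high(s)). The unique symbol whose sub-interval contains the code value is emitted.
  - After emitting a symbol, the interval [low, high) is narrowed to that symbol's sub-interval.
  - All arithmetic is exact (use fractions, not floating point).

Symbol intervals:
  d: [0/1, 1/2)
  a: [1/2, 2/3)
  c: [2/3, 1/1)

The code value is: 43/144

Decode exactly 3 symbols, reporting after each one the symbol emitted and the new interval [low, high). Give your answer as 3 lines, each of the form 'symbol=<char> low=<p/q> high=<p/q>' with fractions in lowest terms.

Step 1: interval [0/1, 1/1), width = 1/1 - 0/1 = 1/1
  'd': [0/1 + 1/1*0/1, 0/1 + 1/1*1/2) = [0/1, 1/2) <- contains code 43/144
  'a': [0/1 + 1/1*1/2, 0/1 + 1/1*2/3) = [1/2, 2/3)
  'c': [0/1 + 1/1*2/3, 0/1 + 1/1*1/1) = [2/3, 1/1)
  emit 'd', narrow to [0/1, 1/2)
Step 2: interval [0/1, 1/2), width = 1/2 - 0/1 = 1/2
  'd': [0/1 + 1/2*0/1, 0/1 + 1/2*1/2) = [0/1, 1/4)
  'a': [0/1 + 1/2*1/2, 0/1 + 1/2*2/3) = [1/4, 1/3) <- contains code 43/144
  'c': [0/1 + 1/2*2/3, 0/1 + 1/2*1/1) = [1/3, 1/2)
  emit 'a', narrow to [1/4, 1/3)
Step 3: interval [1/4, 1/3), width = 1/3 - 1/4 = 1/12
  'd': [1/4 + 1/12*0/1, 1/4 + 1/12*1/2) = [1/4, 7/24)
  'a': [1/4 + 1/12*1/2, 1/4 + 1/12*2/3) = [7/24, 11/36) <- contains code 43/144
  'c': [1/4 + 1/12*2/3, 1/4 + 1/12*1/1) = [11/36, 1/3)
  emit 'a', narrow to [7/24, 11/36)

Answer: symbol=d low=0/1 high=1/2
symbol=a low=1/4 high=1/3
symbol=a low=7/24 high=11/36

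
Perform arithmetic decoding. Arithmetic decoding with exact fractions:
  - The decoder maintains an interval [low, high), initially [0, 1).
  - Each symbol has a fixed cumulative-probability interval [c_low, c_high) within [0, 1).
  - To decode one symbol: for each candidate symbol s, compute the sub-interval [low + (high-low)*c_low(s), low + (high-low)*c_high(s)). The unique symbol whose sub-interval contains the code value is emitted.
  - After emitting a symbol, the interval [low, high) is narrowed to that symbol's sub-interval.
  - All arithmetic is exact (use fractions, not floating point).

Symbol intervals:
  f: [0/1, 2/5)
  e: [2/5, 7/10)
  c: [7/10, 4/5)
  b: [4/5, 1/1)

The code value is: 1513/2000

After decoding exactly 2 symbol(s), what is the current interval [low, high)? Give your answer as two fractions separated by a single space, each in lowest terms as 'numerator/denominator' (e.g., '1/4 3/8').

Answer: 37/50 77/100

Derivation:
Step 1: interval [0/1, 1/1), width = 1/1 - 0/1 = 1/1
  'f': [0/1 + 1/1*0/1, 0/1 + 1/1*2/5) = [0/1, 2/5)
  'e': [0/1 + 1/1*2/5, 0/1 + 1/1*7/10) = [2/5, 7/10)
  'c': [0/1 + 1/1*7/10, 0/1 + 1/1*4/5) = [7/10, 4/5) <- contains code 1513/2000
  'b': [0/1 + 1/1*4/5, 0/1 + 1/1*1/1) = [4/5, 1/1)
  emit 'c', narrow to [7/10, 4/5)
Step 2: interval [7/10, 4/5), width = 4/5 - 7/10 = 1/10
  'f': [7/10 + 1/10*0/1, 7/10 + 1/10*2/5) = [7/10, 37/50)
  'e': [7/10 + 1/10*2/5, 7/10 + 1/10*7/10) = [37/50, 77/100) <- contains code 1513/2000
  'c': [7/10 + 1/10*7/10, 7/10 + 1/10*4/5) = [77/100, 39/50)
  'b': [7/10 + 1/10*4/5, 7/10 + 1/10*1/1) = [39/50, 4/5)
  emit 'e', narrow to [37/50, 77/100)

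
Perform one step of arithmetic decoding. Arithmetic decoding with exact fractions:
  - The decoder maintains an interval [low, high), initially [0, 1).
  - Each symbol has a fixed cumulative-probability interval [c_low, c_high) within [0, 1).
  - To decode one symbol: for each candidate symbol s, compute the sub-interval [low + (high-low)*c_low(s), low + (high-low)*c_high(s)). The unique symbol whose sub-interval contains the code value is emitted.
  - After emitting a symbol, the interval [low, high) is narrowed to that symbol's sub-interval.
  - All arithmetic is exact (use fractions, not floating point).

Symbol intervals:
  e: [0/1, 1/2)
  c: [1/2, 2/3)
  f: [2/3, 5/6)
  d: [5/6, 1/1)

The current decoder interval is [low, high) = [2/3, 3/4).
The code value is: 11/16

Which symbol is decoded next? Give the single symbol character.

Interval width = high − low = 3/4 − 2/3 = 1/12
Scaled code = (code − low) / width = (11/16 − 2/3) / 1/12 = 1/4
  e: [0/1, 1/2) ← scaled code falls here ✓
  c: [1/2, 2/3) 
  f: [2/3, 5/6) 
  d: [5/6, 1/1) 

Answer: e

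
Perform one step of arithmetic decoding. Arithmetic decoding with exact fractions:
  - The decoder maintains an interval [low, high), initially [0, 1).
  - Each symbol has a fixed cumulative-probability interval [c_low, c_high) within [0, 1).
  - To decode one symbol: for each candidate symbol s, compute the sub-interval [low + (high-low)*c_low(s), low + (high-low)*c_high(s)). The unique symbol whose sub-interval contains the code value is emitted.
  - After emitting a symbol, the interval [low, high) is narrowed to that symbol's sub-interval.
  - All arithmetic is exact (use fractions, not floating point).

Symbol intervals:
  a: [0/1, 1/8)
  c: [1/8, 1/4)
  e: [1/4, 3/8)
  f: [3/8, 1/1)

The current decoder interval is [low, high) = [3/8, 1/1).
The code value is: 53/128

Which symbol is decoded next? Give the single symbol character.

Answer: a

Derivation:
Interval width = high − low = 1/1 − 3/8 = 5/8
Scaled code = (code − low) / width = (53/128 − 3/8) / 5/8 = 1/16
  a: [0/1, 1/8) ← scaled code falls here ✓
  c: [1/8, 1/4) 
  e: [1/4, 3/8) 
  f: [3/8, 1/1) 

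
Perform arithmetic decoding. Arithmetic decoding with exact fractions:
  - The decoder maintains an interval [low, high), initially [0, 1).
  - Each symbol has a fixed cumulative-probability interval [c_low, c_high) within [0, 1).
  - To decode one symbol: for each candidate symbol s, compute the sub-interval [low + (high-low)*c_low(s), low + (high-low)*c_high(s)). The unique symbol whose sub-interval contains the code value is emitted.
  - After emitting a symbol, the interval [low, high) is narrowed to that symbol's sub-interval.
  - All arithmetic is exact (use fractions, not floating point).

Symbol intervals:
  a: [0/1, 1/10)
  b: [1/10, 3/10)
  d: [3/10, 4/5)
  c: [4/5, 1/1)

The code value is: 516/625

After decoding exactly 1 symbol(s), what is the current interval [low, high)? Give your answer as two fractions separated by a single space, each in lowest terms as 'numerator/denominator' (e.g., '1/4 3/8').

Answer: 4/5 1/1

Derivation:
Step 1: interval [0/1, 1/1), width = 1/1 - 0/1 = 1/1
  'a': [0/1 + 1/1*0/1, 0/1 + 1/1*1/10) = [0/1, 1/10)
  'b': [0/1 + 1/1*1/10, 0/1 + 1/1*3/10) = [1/10, 3/10)
  'd': [0/1 + 1/1*3/10, 0/1 + 1/1*4/5) = [3/10, 4/5)
  'c': [0/1 + 1/1*4/5, 0/1 + 1/1*1/1) = [4/5, 1/1) <- contains code 516/625
  emit 'c', narrow to [4/5, 1/1)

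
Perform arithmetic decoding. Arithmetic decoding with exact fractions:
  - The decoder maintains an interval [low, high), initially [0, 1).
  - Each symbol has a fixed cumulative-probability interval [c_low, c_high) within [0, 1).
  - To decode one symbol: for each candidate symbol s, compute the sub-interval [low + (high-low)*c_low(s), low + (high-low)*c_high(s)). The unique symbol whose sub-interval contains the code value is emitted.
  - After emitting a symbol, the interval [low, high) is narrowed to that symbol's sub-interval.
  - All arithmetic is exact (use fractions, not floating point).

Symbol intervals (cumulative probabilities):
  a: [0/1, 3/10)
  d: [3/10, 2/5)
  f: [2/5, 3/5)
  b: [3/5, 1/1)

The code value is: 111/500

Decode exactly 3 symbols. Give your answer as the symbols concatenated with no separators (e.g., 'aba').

Step 1: interval [0/1, 1/1), width = 1/1 - 0/1 = 1/1
  'a': [0/1 + 1/1*0/1, 0/1 + 1/1*3/10) = [0/1, 3/10) <- contains code 111/500
  'd': [0/1 + 1/1*3/10, 0/1 + 1/1*2/5) = [3/10, 2/5)
  'f': [0/1 + 1/1*2/5, 0/1 + 1/1*3/5) = [2/5, 3/5)
  'b': [0/1 + 1/1*3/5, 0/1 + 1/1*1/1) = [3/5, 1/1)
  emit 'a', narrow to [0/1, 3/10)
Step 2: interval [0/1, 3/10), width = 3/10 - 0/1 = 3/10
  'a': [0/1 + 3/10*0/1, 0/1 + 3/10*3/10) = [0/1, 9/100)
  'd': [0/1 + 3/10*3/10, 0/1 + 3/10*2/5) = [9/100, 3/25)
  'f': [0/1 + 3/10*2/5, 0/1 + 3/10*3/5) = [3/25, 9/50)
  'b': [0/1 + 3/10*3/5, 0/1 + 3/10*1/1) = [9/50, 3/10) <- contains code 111/500
  emit 'b', narrow to [9/50, 3/10)
Step 3: interval [9/50, 3/10), width = 3/10 - 9/50 = 3/25
  'a': [9/50 + 3/25*0/1, 9/50 + 3/25*3/10) = [9/50, 27/125)
  'd': [9/50 + 3/25*3/10, 9/50 + 3/25*2/5) = [27/125, 57/250) <- contains code 111/500
  'f': [9/50 + 3/25*2/5, 9/50 + 3/25*3/5) = [57/250, 63/250)
  'b': [9/50 + 3/25*3/5, 9/50 + 3/25*1/1) = [63/250, 3/10)
  emit 'd', narrow to [27/125, 57/250)

Answer: abd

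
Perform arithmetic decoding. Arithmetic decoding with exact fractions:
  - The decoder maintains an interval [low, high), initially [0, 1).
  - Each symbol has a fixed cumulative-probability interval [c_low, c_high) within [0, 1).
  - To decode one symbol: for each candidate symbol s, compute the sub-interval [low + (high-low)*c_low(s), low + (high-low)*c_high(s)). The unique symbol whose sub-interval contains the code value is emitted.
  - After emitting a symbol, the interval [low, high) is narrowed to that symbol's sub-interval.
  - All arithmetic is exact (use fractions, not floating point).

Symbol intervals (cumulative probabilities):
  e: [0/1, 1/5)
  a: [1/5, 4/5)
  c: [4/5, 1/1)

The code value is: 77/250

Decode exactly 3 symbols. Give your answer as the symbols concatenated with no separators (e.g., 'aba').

Step 1: interval [0/1, 1/1), width = 1/1 - 0/1 = 1/1
  'e': [0/1 + 1/1*0/1, 0/1 + 1/1*1/5) = [0/1, 1/5)
  'a': [0/1 + 1/1*1/5, 0/1 + 1/1*4/5) = [1/5, 4/5) <- contains code 77/250
  'c': [0/1 + 1/1*4/5, 0/1 + 1/1*1/1) = [4/5, 1/1)
  emit 'a', narrow to [1/5, 4/5)
Step 2: interval [1/5, 4/5), width = 4/5 - 1/5 = 3/5
  'e': [1/5 + 3/5*0/1, 1/5 + 3/5*1/5) = [1/5, 8/25) <- contains code 77/250
  'a': [1/5 + 3/5*1/5, 1/5 + 3/5*4/5) = [8/25, 17/25)
  'c': [1/5 + 3/5*4/5, 1/5 + 3/5*1/1) = [17/25, 4/5)
  emit 'e', narrow to [1/5, 8/25)
Step 3: interval [1/5, 8/25), width = 8/25 - 1/5 = 3/25
  'e': [1/5 + 3/25*0/1, 1/5 + 3/25*1/5) = [1/5, 28/125)
  'a': [1/5 + 3/25*1/5, 1/5 + 3/25*4/5) = [28/125, 37/125)
  'c': [1/5 + 3/25*4/5, 1/5 + 3/25*1/1) = [37/125, 8/25) <- contains code 77/250
  emit 'c', narrow to [37/125, 8/25)

Answer: aec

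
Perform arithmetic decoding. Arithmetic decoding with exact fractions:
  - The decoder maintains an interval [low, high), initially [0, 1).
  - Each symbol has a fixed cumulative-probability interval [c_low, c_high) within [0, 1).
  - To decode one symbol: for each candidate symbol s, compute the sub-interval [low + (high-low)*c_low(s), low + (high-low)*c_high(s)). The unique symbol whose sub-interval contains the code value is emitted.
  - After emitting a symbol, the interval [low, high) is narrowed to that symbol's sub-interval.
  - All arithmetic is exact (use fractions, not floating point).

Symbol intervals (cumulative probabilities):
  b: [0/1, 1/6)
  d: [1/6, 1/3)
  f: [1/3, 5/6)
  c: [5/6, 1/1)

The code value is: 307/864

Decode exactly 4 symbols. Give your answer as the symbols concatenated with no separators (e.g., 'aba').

Step 1: interval [0/1, 1/1), width = 1/1 - 0/1 = 1/1
  'b': [0/1 + 1/1*0/1, 0/1 + 1/1*1/6) = [0/1, 1/6)
  'd': [0/1 + 1/1*1/6, 0/1 + 1/1*1/3) = [1/6, 1/3)
  'f': [0/1 + 1/1*1/3, 0/1 + 1/1*5/6) = [1/3, 5/6) <- contains code 307/864
  'c': [0/1 + 1/1*5/6, 0/1 + 1/1*1/1) = [5/6, 1/1)
  emit 'f', narrow to [1/3, 5/6)
Step 2: interval [1/3, 5/6), width = 5/6 - 1/3 = 1/2
  'b': [1/3 + 1/2*0/1, 1/3 + 1/2*1/6) = [1/3, 5/12) <- contains code 307/864
  'd': [1/3 + 1/2*1/6, 1/3 + 1/2*1/3) = [5/12, 1/2)
  'f': [1/3 + 1/2*1/3, 1/3 + 1/2*5/6) = [1/2, 3/4)
  'c': [1/3 + 1/2*5/6, 1/3 + 1/2*1/1) = [3/4, 5/6)
  emit 'b', narrow to [1/3, 5/12)
Step 3: interval [1/3, 5/12), width = 5/12 - 1/3 = 1/12
  'b': [1/3 + 1/12*0/1, 1/3 + 1/12*1/6) = [1/3, 25/72)
  'd': [1/3 + 1/12*1/6, 1/3 + 1/12*1/3) = [25/72, 13/36) <- contains code 307/864
  'f': [1/3 + 1/12*1/3, 1/3 + 1/12*5/6) = [13/36, 29/72)
  'c': [1/3 + 1/12*5/6, 1/3 + 1/12*1/1) = [29/72, 5/12)
  emit 'd', narrow to [25/72, 13/36)
Step 4: interval [25/72, 13/36), width = 13/36 - 25/72 = 1/72
  'b': [25/72 + 1/72*0/1, 25/72 + 1/72*1/6) = [25/72, 151/432)
  'd': [25/72 + 1/72*1/6, 25/72 + 1/72*1/3) = [151/432, 19/54)
  'f': [25/72 + 1/72*1/3, 25/72 + 1/72*5/6) = [19/54, 155/432) <- contains code 307/864
  'c': [25/72 + 1/72*5/6, 25/72 + 1/72*1/1) = [155/432, 13/36)
  emit 'f', narrow to [19/54, 155/432)

Answer: fbdf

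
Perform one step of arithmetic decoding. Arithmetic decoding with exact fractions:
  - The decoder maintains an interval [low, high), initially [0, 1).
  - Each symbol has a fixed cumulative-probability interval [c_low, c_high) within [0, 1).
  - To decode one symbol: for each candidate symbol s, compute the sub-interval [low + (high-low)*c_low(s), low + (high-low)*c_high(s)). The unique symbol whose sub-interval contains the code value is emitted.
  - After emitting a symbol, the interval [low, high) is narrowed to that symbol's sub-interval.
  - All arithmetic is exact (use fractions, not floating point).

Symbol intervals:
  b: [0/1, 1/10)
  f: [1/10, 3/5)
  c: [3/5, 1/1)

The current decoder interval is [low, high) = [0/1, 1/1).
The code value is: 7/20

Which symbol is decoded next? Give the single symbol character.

Answer: f

Derivation:
Interval width = high − low = 1/1 − 0/1 = 1/1
Scaled code = (code − low) / width = (7/20 − 0/1) / 1/1 = 7/20
  b: [0/1, 1/10) 
  f: [1/10, 3/5) ← scaled code falls here ✓
  c: [3/5, 1/1) 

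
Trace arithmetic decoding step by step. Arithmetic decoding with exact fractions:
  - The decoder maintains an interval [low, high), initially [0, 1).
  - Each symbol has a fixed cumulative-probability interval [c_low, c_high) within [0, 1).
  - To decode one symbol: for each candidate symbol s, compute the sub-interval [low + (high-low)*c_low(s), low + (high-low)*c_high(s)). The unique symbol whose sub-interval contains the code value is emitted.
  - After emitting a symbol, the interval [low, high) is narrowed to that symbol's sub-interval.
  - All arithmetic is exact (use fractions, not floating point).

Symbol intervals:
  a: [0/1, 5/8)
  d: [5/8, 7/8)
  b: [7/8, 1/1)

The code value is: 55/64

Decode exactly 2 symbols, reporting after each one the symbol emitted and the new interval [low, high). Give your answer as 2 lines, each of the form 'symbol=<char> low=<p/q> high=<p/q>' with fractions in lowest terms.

Answer: symbol=d low=5/8 high=7/8
symbol=b low=27/32 high=7/8

Derivation:
Step 1: interval [0/1, 1/1), width = 1/1 - 0/1 = 1/1
  'a': [0/1 + 1/1*0/1, 0/1 + 1/1*5/8) = [0/1, 5/8)
  'd': [0/1 + 1/1*5/8, 0/1 + 1/1*7/8) = [5/8, 7/8) <- contains code 55/64
  'b': [0/1 + 1/1*7/8, 0/1 + 1/1*1/1) = [7/8, 1/1)
  emit 'd', narrow to [5/8, 7/8)
Step 2: interval [5/8, 7/8), width = 7/8 - 5/8 = 1/4
  'a': [5/8 + 1/4*0/1, 5/8 + 1/4*5/8) = [5/8, 25/32)
  'd': [5/8 + 1/4*5/8, 5/8 + 1/4*7/8) = [25/32, 27/32)
  'b': [5/8 + 1/4*7/8, 5/8 + 1/4*1/1) = [27/32, 7/8) <- contains code 55/64
  emit 'b', narrow to [27/32, 7/8)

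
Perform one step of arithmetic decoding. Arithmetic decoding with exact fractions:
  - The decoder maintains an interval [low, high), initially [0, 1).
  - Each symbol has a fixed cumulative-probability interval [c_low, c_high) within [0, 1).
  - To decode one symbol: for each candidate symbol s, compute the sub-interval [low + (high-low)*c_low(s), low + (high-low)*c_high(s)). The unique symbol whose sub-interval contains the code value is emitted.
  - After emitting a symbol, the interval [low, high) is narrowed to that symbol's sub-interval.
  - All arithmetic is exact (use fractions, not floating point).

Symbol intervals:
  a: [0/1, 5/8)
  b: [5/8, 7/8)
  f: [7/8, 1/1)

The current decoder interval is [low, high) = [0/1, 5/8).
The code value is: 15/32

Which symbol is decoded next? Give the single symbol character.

Interval width = high − low = 5/8 − 0/1 = 5/8
Scaled code = (code − low) / width = (15/32 − 0/1) / 5/8 = 3/4
  a: [0/1, 5/8) 
  b: [5/8, 7/8) ← scaled code falls here ✓
  f: [7/8, 1/1) 

Answer: b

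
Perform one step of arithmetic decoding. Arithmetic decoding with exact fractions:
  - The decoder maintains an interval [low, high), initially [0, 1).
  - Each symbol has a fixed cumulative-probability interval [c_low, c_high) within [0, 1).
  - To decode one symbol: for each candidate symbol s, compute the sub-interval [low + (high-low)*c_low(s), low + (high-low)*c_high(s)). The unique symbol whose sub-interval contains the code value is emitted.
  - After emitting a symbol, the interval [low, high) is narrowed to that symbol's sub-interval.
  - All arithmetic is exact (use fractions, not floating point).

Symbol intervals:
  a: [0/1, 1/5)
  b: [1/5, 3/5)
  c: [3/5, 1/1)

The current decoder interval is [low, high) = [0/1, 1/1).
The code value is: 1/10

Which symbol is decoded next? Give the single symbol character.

Interval width = high − low = 1/1 − 0/1 = 1/1
Scaled code = (code − low) / width = (1/10 − 0/1) / 1/1 = 1/10
  a: [0/1, 1/5) ← scaled code falls here ✓
  b: [1/5, 3/5) 
  c: [3/5, 1/1) 

Answer: a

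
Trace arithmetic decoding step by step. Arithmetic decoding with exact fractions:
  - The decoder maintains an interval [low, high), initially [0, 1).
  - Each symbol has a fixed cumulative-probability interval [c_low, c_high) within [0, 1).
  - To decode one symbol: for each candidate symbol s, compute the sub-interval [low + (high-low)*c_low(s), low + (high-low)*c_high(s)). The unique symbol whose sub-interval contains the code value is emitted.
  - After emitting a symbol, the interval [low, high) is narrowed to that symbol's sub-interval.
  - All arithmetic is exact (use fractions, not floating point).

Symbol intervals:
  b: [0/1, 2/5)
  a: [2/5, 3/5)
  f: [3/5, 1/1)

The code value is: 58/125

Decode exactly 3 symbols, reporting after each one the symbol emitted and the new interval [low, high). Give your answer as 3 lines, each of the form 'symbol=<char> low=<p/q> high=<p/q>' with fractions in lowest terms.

Step 1: interval [0/1, 1/1), width = 1/1 - 0/1 = 1/1
  'b': [0/1 + 1/1*0/1, 0/1 + 1/1*2/5) = [0/1, 2/5)
  'a': [0/1 + 1/1*2/5, 0/1 + 1/1*3/5) = [2/5, 3/5) <- contains code 58/125
  'f': [0/1 + 1/1*3/5, 0/1 + 1/1*1/1) = [3/5, 1/1)
  emit 'a', narrow to [2/5, 3/5)
Step 2: interval [2/5, 3/5), width = 3/5 - 2/5 = 1/5
  'b': [2/5 + 1/5*0/1, 2/5 + 1/5*2/5) = [2/5, 12/25) <- contains code 58/125
  'a': [2/5 + 1/5*2/5, 2/5 + 1/5*3/5) = [12/25, 13/25)
  'f': [2/5 + 1/5*3/5, 2/5 + 1/5*1/1) = [13/25, 3/5)
  emit 'b', narrow to [2/5, 12/25)
Step 3: interval [2/5, 12/25), width = 12/25 - 2/5 = 2/25
  'b': [2/5 + 2/25*0/1, 2/5 + 2/25*2/5) = [2/5, 54/125)
  'a': [2/5 + 2/25*2/5, 2/5 + 2/25*3/5) = [54/125, 56/125)
  'f': [2/5 + 2/25*3/5, 2/5 + 2/25*1/1) = [56/125, 12/25) <- contains code 58/125
  emit 'f', narrow to [56/125, 12/25)

Answer: symbol=a low=2/5 high=3/5
symbol=b low=2/5 high=12/25
symbol=f low=56/125 high=12/25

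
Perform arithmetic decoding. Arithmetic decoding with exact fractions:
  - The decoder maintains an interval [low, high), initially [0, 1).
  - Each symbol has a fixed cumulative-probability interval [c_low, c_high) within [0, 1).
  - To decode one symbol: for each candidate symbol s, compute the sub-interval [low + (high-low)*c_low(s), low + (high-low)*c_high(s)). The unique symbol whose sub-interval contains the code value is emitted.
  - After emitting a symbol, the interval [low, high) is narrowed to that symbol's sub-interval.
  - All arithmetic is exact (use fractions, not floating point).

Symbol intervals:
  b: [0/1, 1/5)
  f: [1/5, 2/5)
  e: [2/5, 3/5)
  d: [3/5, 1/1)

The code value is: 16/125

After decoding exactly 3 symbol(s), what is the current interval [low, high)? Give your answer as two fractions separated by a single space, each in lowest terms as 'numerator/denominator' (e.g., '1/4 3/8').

Answer: 3/25 17/125

Derivation:
Step 1: interval [0/1, 1/1), width = 1/1 - 0/1 = 1/1
  'b': [0/1 + 1/1*0/1, 0/1 + 1/1*1/5) = [0/1, 1/5) <- contains code 16/125
  'f': [0/1 + 1/1*1/5, 0/1 + 1/1*2/5) = [1/5, 2/5)
  'e': [0/1 + 1/1*2/5, 0/1 + 1/1*3/5) = [2/5, 3/5)
  'd': [0/1 + 1/1*3/5, 0/1 + 1/1*1/1) = [3/5, 1/1)
  emit 'b', narrow to [0/1, 1/5)
Step 2: interval [0/1, 1/5), width = 1/5 - 0/1 = 1/5
  'b': [0/1 + 1/5*0/1, 0/1 + 1/5*1/5) = [0/1, 1/25)
  'f': [0/1 + 1/5*1/5, 0/1 + 1/5*2/5) = [1/25, 2/25)
  'e': [0/1 + 1/5*2/5, 0/1 + 1/5*3/5) = [2/25, 3/25)
  'd': [0/1 + 1/5*3/5, 0/1 + 1/5*1/1) = [3/25, 1/5) <- contains code 16/125
  emit 'd', narrow to [3/25, 1/5)
Step 3: interval [3/25, 1/5), width = 1/5 - 3/25 = 2/25
  'b': [3/25 + 2/25*0/1, 3/25 + 2/25*1/5) = [3/25, 17/125) <- contains code 16/125
  'f': [3/25 + 2/25*1/5, 3/25 + 2/25*2/5) = [17/125, 19/125)
  'e': [3/25 + 2/25*2/5, 3/25 + 2/25*3/5) = [19/125, 21/125)
  'd': [3/25 + 2/25*3/5, 3/25 + 2/25*1/1) = [21/125, 1/5)
  emit 'b', narrow to [3/25, 17/125)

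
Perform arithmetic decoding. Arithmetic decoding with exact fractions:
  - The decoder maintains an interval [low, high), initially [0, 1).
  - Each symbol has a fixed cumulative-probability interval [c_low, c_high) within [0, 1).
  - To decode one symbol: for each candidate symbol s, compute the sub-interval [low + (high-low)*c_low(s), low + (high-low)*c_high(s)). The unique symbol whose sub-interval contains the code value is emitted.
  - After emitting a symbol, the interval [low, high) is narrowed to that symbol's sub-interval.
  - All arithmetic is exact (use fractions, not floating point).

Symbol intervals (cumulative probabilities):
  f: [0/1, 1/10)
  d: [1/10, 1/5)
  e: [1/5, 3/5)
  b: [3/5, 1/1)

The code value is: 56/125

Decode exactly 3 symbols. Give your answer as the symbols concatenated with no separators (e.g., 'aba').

Step 1: interval [0/1, 1/1), width = 1/1 - 0/1 = 1/1
  'f': [0/1 + 1/1*0/1, 0/1 + 1/1*1/10) = [0/1, 1/10)
  'd': [0/1 + 1/1*1/10, 0/1 + 1/1*1/5) = [1/10, 1/5)
  'e': [0/1 + 1/1*1/5, 0/1 + 1/1*3/5) = [1/5, 3/5) <- contains code 56/125
  'b': [0/1 + 1/1*3/5, 0/1 + 1/1*1/1) = [3/5, 1/1)
  emit 'e', narrow to [1/5, 3/5)
Step 2: interval [1/5, 3/5), width = 3/5 - 1/5 = 2/5
  'f': [1/5 + 2/5*0/1, 1/5 + 2/5*1/10) = [1/5, 6/25)
  'd': [1/5 + 2/5*1/10, 1/5 + 2/5*1/5) = [6/25, 7/25)
  'e': [1/5 + 2/5*1/5, 1/5 + 2/5*3/5) = [7/25, 11/25)
  'b': [1/5 + 2/5*3/5, 1/5 + 2/5*1/1) = [11/25, 3/5) <- contains code 56/125
  emit 'b', narrow to [11/25, 3/5)
Step 3: interval [11/25, 3/5), width = 3/5 - 11/25 = 4/25
  'f': [11/25 + 4/25*0/1, 11/25 + 4/25*1/10) = [11/25, 57/125) <- contains code 56/125
  'd': [11/25 + 4/25*1/10, 11/25 + 4/25*1/5) = [57/125, 59/125)
  'e': [11/25 + 4/25*1/5, 11/25 + 4/25*3/5) = [59/125, 67/125)
  'b': [11/25 + 4/25*3/5, 11/25 + 4/25*1/1) = [67/125, 3/5)
  emit 'f', narrow to [11/25, 57/125)

Answer: ebf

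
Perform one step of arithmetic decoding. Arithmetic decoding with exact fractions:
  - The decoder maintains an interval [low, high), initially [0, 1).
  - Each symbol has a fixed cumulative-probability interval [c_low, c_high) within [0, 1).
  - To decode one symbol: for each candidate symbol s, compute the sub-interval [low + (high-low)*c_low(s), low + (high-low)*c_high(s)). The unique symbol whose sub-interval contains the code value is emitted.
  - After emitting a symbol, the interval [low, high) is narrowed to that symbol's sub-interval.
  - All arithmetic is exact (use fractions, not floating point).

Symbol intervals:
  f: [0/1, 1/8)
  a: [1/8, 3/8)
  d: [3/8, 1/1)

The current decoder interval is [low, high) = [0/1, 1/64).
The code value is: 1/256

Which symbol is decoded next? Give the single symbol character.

Interval width = high − low = 1/64 − 0/1 = 1/64
Scaled code = (code − low) / width = (1/256 − 0/1) / 1/64 = 1/4
  f: [0/1, 1/8) 
  a: [1/8, 3/8) ← scaled code falls here ✓
  d: [3/8, 1/1) 

Answer: a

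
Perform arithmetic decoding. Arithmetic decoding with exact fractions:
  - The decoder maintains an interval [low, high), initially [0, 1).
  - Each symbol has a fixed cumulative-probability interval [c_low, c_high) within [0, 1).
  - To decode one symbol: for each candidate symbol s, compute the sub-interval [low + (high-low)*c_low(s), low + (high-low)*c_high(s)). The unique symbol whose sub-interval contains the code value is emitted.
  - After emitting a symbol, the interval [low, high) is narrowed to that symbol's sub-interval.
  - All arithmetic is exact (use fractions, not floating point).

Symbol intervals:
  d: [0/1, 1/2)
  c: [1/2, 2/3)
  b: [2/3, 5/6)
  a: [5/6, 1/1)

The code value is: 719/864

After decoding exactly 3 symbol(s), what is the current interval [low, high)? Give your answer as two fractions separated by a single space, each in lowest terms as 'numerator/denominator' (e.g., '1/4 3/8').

Answer: 179/216 5/6

Derivation:
Step 1: interval [0/1, 1/1), width = 1/1 - 0/1 = 1/1
  'd': [0/1 + 1/1*0/1, 0/1 + 1/1*1/2) = [0/1, 1/2)
  'c': [0/1 + 1/1*1/2, 0/1 + 1/1*2/3) = [1/2, 2/3)
  'b': [0/1 + 1/1*2/3, 0/1 + 1/1*5/6) = [2/3, 5/6) <- contains code 719/864
  'a': [0/1 + 1/1*5/6, 0/1 + 1/1*1/1) = [5/6, 1/1)
  emit 'b', narrow to [2/3, 5/6)
Step 2: interval [2/3, 5/6), width = 5/6 - 2/3 = 1/6
  'd': [2/3 + 1/6*0/1, 2/3 + 1/6*1/2) = [2/3, 3/4)
  'c': [2/3 + 1/6*1/2, 2/3 + 1/6*2/3) = [3/4, 7/9)
  'b': [2/3 + 1/6*2/3, 2/3 + 1/6*5/6) = [7/9, 29/36)
  'a': [2/3 + 1/6*5/6, 2/3 + 1/6*1/1) = [29/36, 5/6) <- contains code 719/864
  emit 'a', narrow to [29/36, 5/6)
Step 3: interval [29/36, 5/6), width = 5/6 - 29/36 = 1/36
  'd': [29/36 + 1/36*0/1, 29/36 + 1/36*1/2) = [29/36, 59/72)
  'c': [29/36 + 1/36*1/2, 29/36 + 1/36*2/3) = [59/72, 89/108)
  'b': [29/36 + 1/36*2/3, 29/36 + 1/36*5/6) = [89/108, 179/216)
  'a': [29/36 + 1/36*5/6, 29/36 + 1/36*1/1) = [179/216, 5/6) <- contains code 719/864
  emit 'a', narrow to [179/216, 5/6)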